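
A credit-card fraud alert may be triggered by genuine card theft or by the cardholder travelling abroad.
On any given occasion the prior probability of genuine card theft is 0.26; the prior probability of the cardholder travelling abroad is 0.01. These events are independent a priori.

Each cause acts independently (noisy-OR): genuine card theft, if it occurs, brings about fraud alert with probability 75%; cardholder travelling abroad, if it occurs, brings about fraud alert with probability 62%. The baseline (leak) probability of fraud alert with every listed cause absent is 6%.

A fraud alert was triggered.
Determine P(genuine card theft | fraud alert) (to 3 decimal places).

P(genuine card theft | fraud alert) ≈ 0.804

Under noisy-OR, P(fraud alert | causes) = 1 − (1−0.06)·∏(1−qᵢ) over the active causes.
Weight on genuine card theft=true, given the evidence: 0.196911 + 0.002368 = 0.199279
The normalizing constant is 0.06*0.74*0.99 + 0.6428*0.74*0.01 + 0.765*0.26*0.99 + 0.9107*0.26*0.01 = 0.247992
Posterior = 0.199279 / 0.247992 ≈ 0.804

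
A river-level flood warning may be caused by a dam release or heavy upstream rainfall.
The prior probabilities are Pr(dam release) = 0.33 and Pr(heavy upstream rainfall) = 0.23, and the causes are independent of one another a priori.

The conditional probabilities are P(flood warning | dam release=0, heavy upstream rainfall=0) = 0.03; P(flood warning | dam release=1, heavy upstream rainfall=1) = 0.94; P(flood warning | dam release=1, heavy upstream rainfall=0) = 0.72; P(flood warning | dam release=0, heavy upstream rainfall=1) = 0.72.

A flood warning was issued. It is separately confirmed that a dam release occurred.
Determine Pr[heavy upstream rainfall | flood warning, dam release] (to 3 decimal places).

Pr[heavy upstream rainfall | flood warning, dam release] ≈ 0.281

Numerator (weight on configurations with heavy upstream rainfall): 0.94×0.23 = 0.216200
Normalizer over all consistent configurations: 0.72×0.77 + 0.94×0.23 = 0.770600
Posterior = 0.216200 / 0.770600 ≈ 0.281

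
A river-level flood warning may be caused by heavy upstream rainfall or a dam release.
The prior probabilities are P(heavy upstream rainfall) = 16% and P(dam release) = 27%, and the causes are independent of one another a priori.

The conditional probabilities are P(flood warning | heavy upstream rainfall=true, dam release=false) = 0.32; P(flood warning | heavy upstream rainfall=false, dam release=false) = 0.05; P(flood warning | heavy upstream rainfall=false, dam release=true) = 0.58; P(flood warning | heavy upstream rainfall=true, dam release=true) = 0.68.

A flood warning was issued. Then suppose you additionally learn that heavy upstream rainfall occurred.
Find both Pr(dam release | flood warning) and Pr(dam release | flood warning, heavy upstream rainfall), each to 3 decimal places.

By total probability over the 4 (heavy upstream rainfall, dam release) configurations:
  P(flood warning) = 0.05·0.84·0.73 + 0.58·0.84·0.27 + 0.32·0.16·0.73 + 0.68·0.16·0.27
        = 0.030660 + 0.131544 + 0.037376 + 0.029376 = 0.228956
The terms with dam release present sum to 0.160920, so
  P(dam release | flood warning) = 0.160920 / 0.228956 ≈ 0.703

With the extra evidence:
Numerator (weight on configurations with dam release): 0.68×0.27 = 0.183600
The normalizing constant is 0.32×0.73 + 0.68×0.27 = 0.417200
Posterior = 0.183600 / 0.417200 ≈ 0.440

Pr(dam release | flood warning) ≈ 0.703; Pr(dam release | flood warning, heavy upstream rainfall) ≈ 0.440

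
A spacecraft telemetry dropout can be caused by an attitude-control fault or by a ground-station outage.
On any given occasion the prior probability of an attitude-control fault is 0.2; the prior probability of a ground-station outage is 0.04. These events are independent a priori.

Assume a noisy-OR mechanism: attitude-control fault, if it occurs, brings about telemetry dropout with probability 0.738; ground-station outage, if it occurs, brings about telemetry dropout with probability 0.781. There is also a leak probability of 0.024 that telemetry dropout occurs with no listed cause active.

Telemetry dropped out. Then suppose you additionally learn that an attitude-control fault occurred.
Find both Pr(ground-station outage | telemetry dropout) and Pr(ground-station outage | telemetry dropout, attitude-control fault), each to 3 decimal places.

Pr(ground-station outage | telemetry dropout) ≈ 0.169; Pr(ground-station outage | telemetry dropout, attitude-control fault) ≈ 0.050

Under noisy-OR, P(telemetry dropout | causes) = 1 − (1−0.024)·∏(1−qᵢ) over the active causes.
Sum P(telemetry dropout|·) weighted by the priors over the 4 (attitude-control fault, ground-station outage) configurations:
  P(telemetry dropout) = 0.024*0.8*0.96 + 0.786256*0.8*0.04 + 0.744288*0.2*0.96 + 0.943999*0.2*0.04
        = 0.018432 + 0.025160 + 0.142903 + 0.007552 = 0.194047
Configurations with ground-station outage contribute 0.032712, so
  P(ground-station outage | telemetry dropout) = 0.032712 / 0.194047 ≈ 0.169

With the extra evidence:
For the numerator, keep only ground-station outage=true terms: 0.943999×0.04 = 0.037760
Normalizer over all consistent configurations: 0.744288×0.96 + 0.943999×0.04 = 0.752276
P(ground-station outage | telemetry dropout, attitude-control fault) = 0.037760/0.752276 ≈ 0.050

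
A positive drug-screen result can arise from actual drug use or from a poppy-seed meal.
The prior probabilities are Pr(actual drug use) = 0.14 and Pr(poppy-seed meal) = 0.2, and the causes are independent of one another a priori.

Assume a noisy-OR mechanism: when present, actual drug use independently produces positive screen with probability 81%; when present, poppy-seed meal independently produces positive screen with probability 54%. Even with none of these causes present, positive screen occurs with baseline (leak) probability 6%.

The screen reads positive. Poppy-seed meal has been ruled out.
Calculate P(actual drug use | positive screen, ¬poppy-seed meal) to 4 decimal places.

P(actual drug use | positive screen, ¬poppy-seed meal) ≈ 0.6903

Under noisy-OR, P(positive screen | causes) = 1 − (1−0.06)·∏(1−qᵢ) over the active causes.
P(positive screen | ¬poppy-seed meal) = 0.06·0.86 + 0.8214·0.14 = 0.051600 + 0.114996 = 0.166596
The actual drug use-present share is 0.8214·0.14 = 0.114996.
So P(actual drug use | positive screen, ¬poppy-seed meal) = 0.114996/0.166596 ≈ 0.6903.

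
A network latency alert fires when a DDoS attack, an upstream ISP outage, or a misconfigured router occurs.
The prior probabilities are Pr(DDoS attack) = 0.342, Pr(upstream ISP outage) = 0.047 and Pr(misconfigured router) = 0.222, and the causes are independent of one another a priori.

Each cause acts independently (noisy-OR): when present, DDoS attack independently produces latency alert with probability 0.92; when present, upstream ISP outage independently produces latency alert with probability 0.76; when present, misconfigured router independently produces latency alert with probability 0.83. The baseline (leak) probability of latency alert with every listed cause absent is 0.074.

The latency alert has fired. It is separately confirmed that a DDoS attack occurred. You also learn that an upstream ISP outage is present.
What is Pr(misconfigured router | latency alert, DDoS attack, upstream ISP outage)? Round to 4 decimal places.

Pr(misconfigured router | latency alert, DDoS attack, upstream ISP outage) ≈ 0.2246

Under noisy-OR, P(latency alert | causes) = 1 − (1−0.074)·∏(1−qᵢ) over the active causes.
P(latency alert | DDoS attack, upstream ISP outage) = 0.982221·0.778 + 0.996978·0.222 = 0.764168 + 0.221329 = 0.985497
The misconfigured router-present share is 0.996978·0.222 = 0.221329.
P(misconfigured router | latency alert, DDoS attack, upstream ISP outage) = 0.221329 / 0.985497 ≈ 0.2246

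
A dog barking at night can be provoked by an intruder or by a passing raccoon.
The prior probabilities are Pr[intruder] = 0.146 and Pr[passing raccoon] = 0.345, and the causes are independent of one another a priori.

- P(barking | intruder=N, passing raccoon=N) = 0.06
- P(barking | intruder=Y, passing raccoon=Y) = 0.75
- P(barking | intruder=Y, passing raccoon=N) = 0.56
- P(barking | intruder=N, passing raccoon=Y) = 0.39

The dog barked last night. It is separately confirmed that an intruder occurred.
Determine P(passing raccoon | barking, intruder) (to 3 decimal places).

P(passing raccoon | barking, intruder) ≈ 0.414

P(barking | intruder) = 0.56*0.655 + 0.75*0.345 = 0.366800 + 0.258750 = 0.625550
Restricting to configurations with passing raccoon present: 0.75*0.345 = 0.258750.
Hence the posterior is 0.258750/0.625550 ≈ 0.414.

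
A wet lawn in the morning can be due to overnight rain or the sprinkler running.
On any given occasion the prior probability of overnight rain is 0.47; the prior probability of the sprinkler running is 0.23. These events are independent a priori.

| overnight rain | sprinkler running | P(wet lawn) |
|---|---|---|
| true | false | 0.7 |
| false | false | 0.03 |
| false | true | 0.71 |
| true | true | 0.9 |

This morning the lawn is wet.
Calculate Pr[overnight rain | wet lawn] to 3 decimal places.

Numerator (weight on configurations with overnight rain): 0.253330 + 0.097290 = 0.350620
Denominator P(wet lawn): 0.03×0.53×0.77 + 0.71×0.53×0.23 + 0.7×0.47×0.77 + 0.9×0.47×0.23 = 0.449412
Posterior = 0.350620 / 0.449412 ≈ 0.780

Pr[overnight rain | wet lawn] ≈ 0.780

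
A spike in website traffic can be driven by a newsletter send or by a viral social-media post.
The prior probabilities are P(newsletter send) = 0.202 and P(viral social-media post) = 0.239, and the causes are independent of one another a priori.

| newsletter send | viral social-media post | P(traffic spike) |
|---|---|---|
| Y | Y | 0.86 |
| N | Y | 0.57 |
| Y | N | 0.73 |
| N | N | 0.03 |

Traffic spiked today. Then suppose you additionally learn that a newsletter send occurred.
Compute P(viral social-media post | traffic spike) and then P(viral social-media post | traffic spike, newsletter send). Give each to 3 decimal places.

P(viral social-media post | traffic spike) ≈ 0.535; P(viral social-media post | traffic spike, newsletter send) ≈ 0.270

Numerator (weight on configurations with viral social-media post): 0.108712 + 0.041519 = 0.150231
Normalizer over all consistent configurations: 0.03*0.798*0.761 + 0.57*0.798*0.239 + 0.73*0.202*0.761 + 0.86*0.202*0.239 = 0.280666
P(viral social-media post | traffic spike) = 0.150231/0.280666 ≈ 0.535

With the extra evidence:
P(traffic spike | newsletter send) = 0.73×0.761 + 0.86×0.239 = 0.555530 + 0.205540 = 0.761070
The viral social-media post-present share is 0.86×0.239 = 0.205540.
Hence the posterior is 0.205540/0.761070 ≈ 0.270.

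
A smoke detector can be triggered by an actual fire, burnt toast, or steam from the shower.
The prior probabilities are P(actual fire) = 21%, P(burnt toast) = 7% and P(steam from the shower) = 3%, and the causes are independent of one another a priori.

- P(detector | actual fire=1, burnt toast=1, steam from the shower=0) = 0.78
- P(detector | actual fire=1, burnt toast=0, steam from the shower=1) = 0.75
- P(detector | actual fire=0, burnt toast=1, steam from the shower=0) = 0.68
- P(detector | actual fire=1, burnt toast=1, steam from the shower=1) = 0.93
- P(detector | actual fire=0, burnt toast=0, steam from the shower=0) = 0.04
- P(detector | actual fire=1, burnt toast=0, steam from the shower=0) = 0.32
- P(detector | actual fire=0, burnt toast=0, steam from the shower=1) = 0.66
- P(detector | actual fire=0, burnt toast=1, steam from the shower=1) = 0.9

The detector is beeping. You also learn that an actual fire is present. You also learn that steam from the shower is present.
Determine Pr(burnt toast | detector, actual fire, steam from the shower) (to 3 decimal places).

P(detector | actual fire, steam from the shower) = 0.75·0.93 + 0.93·0.07 = 0.697500 + 0.065100 = 0.762600
The burnt toast-present share is 0.93·0.07 = 0.065100.
So P(burnt toast | detector, actual fire, steam from the shower) = 0.065100/0.762600 ≈ 0.085.

Pr(burnt toast | detector, actual fire, steam from the shower) ≈ 0.085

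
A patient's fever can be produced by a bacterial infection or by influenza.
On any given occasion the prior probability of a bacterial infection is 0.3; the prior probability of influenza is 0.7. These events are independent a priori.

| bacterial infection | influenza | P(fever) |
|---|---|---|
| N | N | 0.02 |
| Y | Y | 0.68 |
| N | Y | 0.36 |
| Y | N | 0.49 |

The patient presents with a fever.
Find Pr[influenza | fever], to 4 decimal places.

Pr[influenza | fever] ≈ 0.8686

For the numerator, keep only influenza=true terms: 0.176400 + 0.142800 = 0.319200
Denominator P(fever): 0.02×0.7×0.3 + 0.36×0.7×0.7 + 0.49×0.3×0.3 + 0.68×0.3×0.7 = 0.367500
Posterior = 0.319200 / 0.367500 ≈ 0.8686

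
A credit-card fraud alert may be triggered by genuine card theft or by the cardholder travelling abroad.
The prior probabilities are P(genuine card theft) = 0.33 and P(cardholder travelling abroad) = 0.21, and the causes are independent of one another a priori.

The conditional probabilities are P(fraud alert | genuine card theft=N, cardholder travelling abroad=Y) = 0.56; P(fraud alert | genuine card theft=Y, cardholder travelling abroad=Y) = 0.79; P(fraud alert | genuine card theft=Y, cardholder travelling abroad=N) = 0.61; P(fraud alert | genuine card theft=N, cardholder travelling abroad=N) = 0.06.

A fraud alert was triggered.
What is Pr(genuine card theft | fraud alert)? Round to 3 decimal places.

For the numerator, keep only genuine card theft=true terms: 0.159027 + 0.054747 = 0.213774
Denominator P(fraud alert): 0.06*0.67*0.79 + 0.56*0.67*0.21 + 0.61*0.33*0.79 + 0.79*0.33*0.21 = 0.324324
Posterior = 0.213774 / 0.324324 ≈ 0.659

Pr(genuine card theft | fraud alert) ≈ 0.659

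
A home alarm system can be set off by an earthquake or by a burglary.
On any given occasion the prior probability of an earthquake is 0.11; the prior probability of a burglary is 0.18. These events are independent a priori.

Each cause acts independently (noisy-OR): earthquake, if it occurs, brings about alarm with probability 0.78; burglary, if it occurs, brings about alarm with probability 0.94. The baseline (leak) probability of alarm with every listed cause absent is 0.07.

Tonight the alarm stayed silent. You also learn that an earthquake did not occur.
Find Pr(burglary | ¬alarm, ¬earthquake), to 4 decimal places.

Pr(burglary | ¬alarm, ¬earthquake) ≈ 0.0130

Under noisy-OR, P(alarm | causes) = 1 − (1−0.07)·∏(1−qᵢ) over the active causes.
P(¬alarm | ¬earthquake) = 0.93·0.82 + 0.0558·0.18 = 0.762600 + 0.010044 = 0.772644
Of this, 0.010044 comes from 0.0558·0.18 (the burglary=true cases).
Hence the posterior is 0.010044/0.772644 ≈ 0.0130.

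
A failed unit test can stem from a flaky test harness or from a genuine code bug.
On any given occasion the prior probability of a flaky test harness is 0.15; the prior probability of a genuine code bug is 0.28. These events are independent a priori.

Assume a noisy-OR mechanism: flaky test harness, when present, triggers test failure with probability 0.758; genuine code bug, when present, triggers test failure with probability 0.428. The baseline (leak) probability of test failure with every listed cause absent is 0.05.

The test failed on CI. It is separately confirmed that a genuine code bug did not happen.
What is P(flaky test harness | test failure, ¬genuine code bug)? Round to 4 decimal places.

P(flaky test harness | test failure, ¬genuine code bug) ≈ 0.7310

Under noisy-OR, P(test failure | causes) = 1 − (1−0.05)·∏(1−qᵢ) over the active causes.
Numerator (weight on configurations with flaky test harness): 0.7701·0.15 = 0.115515
The normalizing constant is 0.05·0.85 + 0.7701·0.15 = 0.158015
Posterior = 0.115515 / 0.158015 ≈ 0.7310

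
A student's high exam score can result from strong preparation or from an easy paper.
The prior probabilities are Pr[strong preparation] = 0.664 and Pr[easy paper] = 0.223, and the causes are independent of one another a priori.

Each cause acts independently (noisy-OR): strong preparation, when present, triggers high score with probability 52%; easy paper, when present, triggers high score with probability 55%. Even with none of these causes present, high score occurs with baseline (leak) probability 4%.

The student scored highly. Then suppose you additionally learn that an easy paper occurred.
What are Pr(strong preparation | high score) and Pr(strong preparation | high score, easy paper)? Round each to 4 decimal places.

Under noisy-OR, P(high score | causes) = 1 − (1−0.04)·∏(1−qᵢ) over the active causes.
For the numerator, keep only strong preparation=true terms: 0.278188 + 0.117368 = 0.395556
Normalizer over all consistent configurations: 0.04×0.336×0.777 + 0.568×0.336×0.223 + 0.5392×0.664×0.777 + 0.79264×0.664×0.223 = 0.448558
P(strong preparation | high score) = 0.395556/0.448558 ≈ 0.8818

With the extra evidence:
Numerator (weight on configurations with strong preparation): 0.79264×0.664 = 0.526313
The normalizing constant is 0.568×0.336 + 0.79264×0.664 = 0.717161
Posterior = 0.526313 / 0.717161 ≈ 0.7339
This is intercausal reasoning (explaining away): once easy paper accounts for the high score, strong preparation becomes less likely.

Pr(strong preparation | high score) ≈ 0.8818; Pr(strong preparation | high score, easy paper) ≈ 0.7339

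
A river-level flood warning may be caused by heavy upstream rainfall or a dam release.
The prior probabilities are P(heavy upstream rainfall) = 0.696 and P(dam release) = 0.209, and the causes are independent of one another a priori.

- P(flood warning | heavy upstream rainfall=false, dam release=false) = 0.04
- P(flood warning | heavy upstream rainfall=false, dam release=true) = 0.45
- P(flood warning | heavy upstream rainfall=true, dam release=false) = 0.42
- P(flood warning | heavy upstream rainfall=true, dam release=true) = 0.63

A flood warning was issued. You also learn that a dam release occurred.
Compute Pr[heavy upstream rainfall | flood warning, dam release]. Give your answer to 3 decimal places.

Pr[heavy upstream rainfall | flood warning, dam release] ≈ 0.762

By total probability over both values of heavy upstream rainfall:
  P(flood warning | dam release) = 0.45*0.304 + 0.63*0.696
        = 0.136800 + 0.438480 = 0.575280
Keeping only the heavy upstream rainfall-present terms gives 0.438480, so
  P(heavy upstream rainfall | flood warning, dam release) = 0.438480 / 0.575280 ≈ 0.762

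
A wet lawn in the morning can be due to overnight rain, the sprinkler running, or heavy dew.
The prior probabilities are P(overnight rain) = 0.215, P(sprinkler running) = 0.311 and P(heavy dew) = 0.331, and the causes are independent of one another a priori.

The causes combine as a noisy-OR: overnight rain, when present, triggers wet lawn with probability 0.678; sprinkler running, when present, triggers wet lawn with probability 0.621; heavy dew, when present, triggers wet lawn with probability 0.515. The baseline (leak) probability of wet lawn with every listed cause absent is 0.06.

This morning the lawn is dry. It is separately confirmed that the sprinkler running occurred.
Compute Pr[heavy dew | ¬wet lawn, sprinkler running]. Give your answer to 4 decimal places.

Under noisy-OR, P(wet lawn | causes) = 1 − (1−0.06)·∏(1−qᵢ) over the active causes.
By total probability over the 4 (overnight rain, heavy dew) configurations:
  P(¬wet lawn | sprinkler running) = 0.35626·0.785·0.669 + 0.172786·0.785·0.331 + 0.114716·0.215·0.669 + 0.055637·0.215·0.331
        = 0.187095 + 0.044896 + 0.016500 + 0.003959 = 0.252450
Keeping only the heavy dew-present terms gives 0.048855, so
  P(heavy dew | ¬wet lawn, sprinkler running) = 0.048855 / 0.252450 ≈ 0.1935

Pr[heavy dew | ¬wet lawn, sprinkler running] ≈ 0.1935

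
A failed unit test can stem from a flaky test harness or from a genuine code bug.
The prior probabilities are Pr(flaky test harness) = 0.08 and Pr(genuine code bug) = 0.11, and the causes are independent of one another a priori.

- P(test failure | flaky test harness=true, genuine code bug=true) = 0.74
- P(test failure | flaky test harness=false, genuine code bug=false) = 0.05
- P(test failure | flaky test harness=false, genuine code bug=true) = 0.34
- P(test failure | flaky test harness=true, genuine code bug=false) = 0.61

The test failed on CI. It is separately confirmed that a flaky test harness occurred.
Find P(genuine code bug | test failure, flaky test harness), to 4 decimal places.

By total probability over both values of genuine code bug:
  P(test failure | flaky test harness) = 0.61×0.89 + 0.74×0.11
        = 0.542900 + 0.081400 = 0.624300
The terms with genuine code bug present sum to 0.081400, so
  P(genuine code bug | test failure, flaky test harness) = 0.081400 / 0.624300 ≈ 0.1304

P(genuine code bug | test failure, flaky test harness) ≈ 0.1304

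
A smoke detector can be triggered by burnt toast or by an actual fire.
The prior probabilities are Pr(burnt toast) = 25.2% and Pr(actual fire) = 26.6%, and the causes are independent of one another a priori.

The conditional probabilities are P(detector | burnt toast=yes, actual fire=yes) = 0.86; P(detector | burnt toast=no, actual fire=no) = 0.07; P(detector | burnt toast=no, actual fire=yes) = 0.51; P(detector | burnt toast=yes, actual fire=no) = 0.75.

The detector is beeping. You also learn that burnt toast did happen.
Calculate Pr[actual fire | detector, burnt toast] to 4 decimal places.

Pr[actual fire | detector, burnt toast] ≈ 0.2936

For the numerator, keep only actual fire=true terms: 0.86·0.266 = 0.228760
Denominator P(detector | burnt toast): 0.75·0.734 + 0.86·0.266 = 0.779260
Posterior = 0.228760 / 0.779260 ≈ 0.2936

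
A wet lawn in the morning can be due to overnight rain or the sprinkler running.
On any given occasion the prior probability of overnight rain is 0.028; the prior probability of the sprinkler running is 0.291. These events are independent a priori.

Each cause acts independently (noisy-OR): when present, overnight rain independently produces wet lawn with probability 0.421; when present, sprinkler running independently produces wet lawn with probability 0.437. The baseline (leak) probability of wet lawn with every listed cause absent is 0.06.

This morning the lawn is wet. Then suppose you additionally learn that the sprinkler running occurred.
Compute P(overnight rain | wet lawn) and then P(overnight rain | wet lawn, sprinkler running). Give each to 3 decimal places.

Under noisy-OR, P(wet lawn | causes) = 1 − (1−0.06)·∏(1−qᵢ) over the active causes.
P(wet lawn) = 0.06×0.972×0.709 + 0.47078×0.972×0.291 + 0.45574×0.028×0.709 + 0.693582×0.028×0.291 = 0.041349 + 0.133161 + 0.009047 + 0.005651 = 0.189208
Of this, 0.014698 comes from 0.009047 + 0.005651 (the overnight rain=true cases).
So P(overnight rain | wet lawn) = 0.014698/0.189208 ≈ 0.078.

Now also conditioning on sprinkler running=true:
Weight on overnight rain=true, given the evidence: 0.693582*0.028 = 0.019420
Normalizer over all consistent configurations: 0.47078*0.972 + 0.693582*0.028 = 0.477018
Posterior = 0.019420 / 0.477018 ≈ 0.041

P(overnight rain | wet lawn) ≈ 0.078; P(overnight rain | wet lawn, sprinkler running) ≈ 0.041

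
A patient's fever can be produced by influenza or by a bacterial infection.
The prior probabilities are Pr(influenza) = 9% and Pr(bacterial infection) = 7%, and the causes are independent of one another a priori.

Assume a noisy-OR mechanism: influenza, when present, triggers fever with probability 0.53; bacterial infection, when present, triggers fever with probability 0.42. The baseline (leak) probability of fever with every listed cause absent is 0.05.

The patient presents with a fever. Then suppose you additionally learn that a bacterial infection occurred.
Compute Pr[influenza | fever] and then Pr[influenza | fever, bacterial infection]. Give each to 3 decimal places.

Under noisy-OR, P(fever | causes) = 1 − (1−0.05)·∏(1−qᵢ) over the active causes.
Sum P(fever|·) weighted by the priors over the 4 (influenza, bacterial infection) configurations:
  P(fever) = 0.05·0.91·0.93 + 0.449·0.91·0.07 + 0.5535·0.09·0.93 + 0.74103·0.09·0.07
        = 0.042315 + 0.028601 + 0.046328 + 0.004668 = 0.121912
The terms with influenza present sum to 0.050996, so
  P(influenza | fever) = 0.050996 / 0.121912 ≈ 0.418

Now also conditioning on bacterial infection=true:
Enumerate both values of influenza and weight by the priors:
  P(fever | bacterial infection) = 0.449*0.91 + 0.74103*0.09
        = 0.408590 + 0.066693 = 0.475283
Keeping only the influenza-present terms gives 0.066693, so
  P(influenza | fever, bacterial infection) = 0.066693 / 0.475283 ≈ 0.140
Conditioning on bacterial infection lowers the posterior on influenza: the classic explaining-away effect in a common-effect structure.

Pr[influenza | fever] ≈ 0.418; Pr[influenza | fever, bacterial infection] ≈ 0.140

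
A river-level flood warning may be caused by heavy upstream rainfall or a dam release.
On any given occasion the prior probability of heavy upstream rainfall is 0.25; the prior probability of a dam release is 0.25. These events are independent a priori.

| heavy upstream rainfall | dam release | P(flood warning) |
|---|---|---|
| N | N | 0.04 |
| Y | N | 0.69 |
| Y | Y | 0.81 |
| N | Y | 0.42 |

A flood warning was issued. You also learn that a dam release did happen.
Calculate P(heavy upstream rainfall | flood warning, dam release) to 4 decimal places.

P(heavy upstream rainfall | flood warning, dam release) ≈ 0.3913

Weight on heavy upstream rainfall=true, given the evidence: 0.81·0.25 = 0.202500
Denominator P(flood warning | dam release): 0.42·0.75 + 0.81·0.25 = 0.517500
Posterior = 0.202500 / 0.517500 ≈ 0.3913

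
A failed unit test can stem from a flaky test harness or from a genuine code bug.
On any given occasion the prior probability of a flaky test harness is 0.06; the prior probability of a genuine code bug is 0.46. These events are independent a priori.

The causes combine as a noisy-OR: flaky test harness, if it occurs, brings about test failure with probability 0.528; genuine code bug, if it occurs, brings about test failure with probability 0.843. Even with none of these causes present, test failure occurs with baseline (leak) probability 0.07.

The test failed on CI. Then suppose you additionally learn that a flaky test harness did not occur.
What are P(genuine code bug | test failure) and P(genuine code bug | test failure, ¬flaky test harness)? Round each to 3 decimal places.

P(genuine code bug | test failure) ≈ 0.880; P(genuine code bug | test failure, ¬flaky test harness) ≈ 0.912

Under noisy-OR, P(test failure | causes) = 1 − (1−0.07)·∏(1−qᵢ) over the active causes.
P(test failure) = 0.07*0.94*0.54 + 0.85399*0.94*0.46 + 0.56104*0.06*0.54 + 0.931083*0.06*0.46 = 0.035532 + 0.369265 + 0.018178 + 0.025698 = 0.448673
The genuine code bug-present share is 0.369265 + 0.025698 = 0.394963.
So P(genuine code bug | test failure) = 0.394963/0.448673 ≈ 0.880.

Now condition on the additional information:
For the numerator, keep only genuine code bug=true terms: 0.85399×0.46 = 0.392835
Denominator P(test failure | ¬flaky test harness): 0.07×0.54 + 0.85399×0.46 = 0.430635
Posterior = 0.392835 / 0.430635 ≈ 0.912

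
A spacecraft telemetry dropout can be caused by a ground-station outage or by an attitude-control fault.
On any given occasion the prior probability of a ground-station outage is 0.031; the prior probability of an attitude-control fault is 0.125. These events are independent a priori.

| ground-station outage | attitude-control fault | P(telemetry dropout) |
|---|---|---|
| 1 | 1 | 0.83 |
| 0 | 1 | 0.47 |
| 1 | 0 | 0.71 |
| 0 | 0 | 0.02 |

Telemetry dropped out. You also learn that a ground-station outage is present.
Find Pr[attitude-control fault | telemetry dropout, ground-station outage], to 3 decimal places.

Pr[attitude-control fault | telemetry dropout, ground-station outage] ≈ 0.143

For the numerator, keep only attitude-control fault=true terms: 0.83*0.125 = 0.103750
Denominator P(telemetry dropout | ground-station outage): 0.71*0.875 + 0.83*0.125 = 0.725000
Posterior = 0.103750 / 0.725000 ≈ 0.143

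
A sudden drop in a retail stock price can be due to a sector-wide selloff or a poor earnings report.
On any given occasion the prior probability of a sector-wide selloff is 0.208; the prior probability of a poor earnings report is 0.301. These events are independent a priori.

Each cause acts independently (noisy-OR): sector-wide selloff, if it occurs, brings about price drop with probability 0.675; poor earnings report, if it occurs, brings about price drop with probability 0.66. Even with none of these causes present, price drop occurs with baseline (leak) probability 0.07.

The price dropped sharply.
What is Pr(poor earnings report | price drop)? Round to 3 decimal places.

Under noisy-OR, P(price drop | causes) = 1 − (1−0.07)·∏(1−qᵢ) over the active causes.
P(price drop) = 0.07×0.792×0.699 + 0.6838×0.792×0.301 + 0.69775×0.208×0.699 + 0.897235×0.208×0.301 = 0.038753 + 0.163012 + 0.101447 + 0.056174 = 0.359386
The poor earnings report-present share is 0.163012 + 0.056174 = 0.219186.
So P(poor earnings report | price drop) = 0.219186/0.359386 ≈ 0.610.

Pr(poor earnings report | price drop) ≈ 0.610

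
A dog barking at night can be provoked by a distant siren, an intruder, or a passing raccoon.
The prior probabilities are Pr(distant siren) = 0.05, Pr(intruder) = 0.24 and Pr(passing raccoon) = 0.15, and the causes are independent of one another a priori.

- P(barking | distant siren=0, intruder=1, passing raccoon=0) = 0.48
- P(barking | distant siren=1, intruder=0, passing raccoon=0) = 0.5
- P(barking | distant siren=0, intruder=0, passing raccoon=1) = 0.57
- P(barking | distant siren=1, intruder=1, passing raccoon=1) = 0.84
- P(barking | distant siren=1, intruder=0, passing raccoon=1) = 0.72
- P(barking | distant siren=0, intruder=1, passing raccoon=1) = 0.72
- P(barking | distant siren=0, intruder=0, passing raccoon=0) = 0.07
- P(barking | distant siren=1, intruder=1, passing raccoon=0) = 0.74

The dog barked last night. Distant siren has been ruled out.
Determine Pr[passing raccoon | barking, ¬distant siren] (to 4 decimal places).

P(barking | ¬distant siren) = 0.07*0.76*0.85 + 0.57*0.76*0.15 + 0.48*0.24*0.85 + 0.72*0.24*0.15 = 0.045220 + 0.064980 + 0.097920 + 0.025920 = 0.234040
Restricting to configurations with passing raccoon present: 0.064980 + 0.025920 = 0.090900.
Hence the posterior is 0.090900/0.234040 ≈ 0.3884.

Pr[passing raccoon | barking, ¬distant siren] ≈ 0.3884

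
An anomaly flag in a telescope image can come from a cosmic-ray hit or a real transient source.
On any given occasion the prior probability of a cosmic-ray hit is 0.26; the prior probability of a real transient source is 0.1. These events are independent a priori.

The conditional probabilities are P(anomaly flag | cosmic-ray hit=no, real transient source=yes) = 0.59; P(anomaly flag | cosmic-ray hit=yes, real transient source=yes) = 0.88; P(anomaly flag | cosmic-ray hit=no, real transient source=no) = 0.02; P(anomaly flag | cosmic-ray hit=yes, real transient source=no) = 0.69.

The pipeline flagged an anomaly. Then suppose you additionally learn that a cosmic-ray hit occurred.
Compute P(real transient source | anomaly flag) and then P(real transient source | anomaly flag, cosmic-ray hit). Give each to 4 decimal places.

P(anomaly flag) = 0.02*0.74*0.9 + 0.59*0.74*0.1 + 0.69*0.26*0.9 + 0.88*0.26*0.1 = 0.013320 + 0.043660 + 0.161460 + 0.022880 = 0.241320
Restricting to configurations with real transient source present: 0.043660 + 0.022880 = 0.066540.
P(real transient source | anomaly flag) = 0.066540 / 0.241320 ≈ 0.2757

With the extra evidence:
P(anomaly flag | cosmic-ray hit) = 0.69×0.9 + 0.88×0.1 = 0.621000 + 0.088000 = 0.709000
Restricting to configurations with real transient source present: 0.88×0.1 = 0.088000.
So P(real transient source | anomaly flag, cosmic-ray hit) = 0.088000/0.709000 ≈ 0.1241.
— cosmic-ray hit explains away the evidence for real transient source.

P(real transient source | anomaly flag) ≈ 0.2757; P(real transient source | anomaly flag, cosmic-ray hit) ≈ 0.1241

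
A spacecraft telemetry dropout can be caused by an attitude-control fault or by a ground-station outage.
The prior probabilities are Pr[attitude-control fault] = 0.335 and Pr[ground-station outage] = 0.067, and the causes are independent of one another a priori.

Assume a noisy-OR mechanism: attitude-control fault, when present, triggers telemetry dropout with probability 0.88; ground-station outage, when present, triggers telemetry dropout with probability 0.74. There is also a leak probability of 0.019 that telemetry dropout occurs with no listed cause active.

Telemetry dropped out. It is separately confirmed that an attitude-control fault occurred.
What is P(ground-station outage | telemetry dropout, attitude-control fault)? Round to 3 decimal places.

P(ground-station outage | telemetry dropout, attitude-control fault) ≈ 0.073

Under noisy-OR, P(telemetry dropout | causes) = 1 − (1−0.019)·∏(1−qᵢ) over the active causes.
Sum P(telemetry dropout|·) weighted by the priors over both values of ground-station outage:
  P(telemetry dropout | attitude-control fault) = 0.88228*0.933 + 0.969393*0.067
        = 0.823167 + 0.064949 = 0.888116
The terms with ground-station outage present sum to 0.064949, so
  P(ground-station outage | telemetry dropout, attitude-control fault) = 0.064949 / 0.888116 ≈ 0.073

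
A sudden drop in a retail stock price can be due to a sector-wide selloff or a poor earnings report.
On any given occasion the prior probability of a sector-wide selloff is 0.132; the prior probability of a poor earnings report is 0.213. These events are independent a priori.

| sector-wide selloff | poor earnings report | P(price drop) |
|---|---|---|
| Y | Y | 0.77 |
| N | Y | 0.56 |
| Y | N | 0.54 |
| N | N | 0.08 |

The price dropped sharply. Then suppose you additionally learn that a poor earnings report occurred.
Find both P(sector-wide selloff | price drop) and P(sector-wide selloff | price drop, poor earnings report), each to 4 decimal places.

P(sector-wide selloff | price drop) ≈ 0.3295; P(sector-wide selloff | price drop, poor earnings report) ≈ 0.1729

P(price drop) = 0.08×0.868×0.787 + 0.56×0.868×0.213 + 0.54×0.132×0.787 + 0.77×0.132×0.213 = 0.054649 + 0.103535 + 0.056097 + 0.021649 = 0.235930
Restricting to configurations with sector-wide selloff present: 0.056097 + 0.021649 = 0.077746.
Hence the posterior is 0.077746/0.235930 ≈ 0.3295.

Now condition on the additional information:
Numerator (weight on configurations with sector-wide selloff): 0.77×0.132 = 0.101640
The normalizing constant is 0.56×0.868 + 0.77×0.132 = 0.587720
Posterior = 0.101640 / 0.587720 ≈ 0.1729
— poor earnings report explains away the evidence for sector-wide selloff.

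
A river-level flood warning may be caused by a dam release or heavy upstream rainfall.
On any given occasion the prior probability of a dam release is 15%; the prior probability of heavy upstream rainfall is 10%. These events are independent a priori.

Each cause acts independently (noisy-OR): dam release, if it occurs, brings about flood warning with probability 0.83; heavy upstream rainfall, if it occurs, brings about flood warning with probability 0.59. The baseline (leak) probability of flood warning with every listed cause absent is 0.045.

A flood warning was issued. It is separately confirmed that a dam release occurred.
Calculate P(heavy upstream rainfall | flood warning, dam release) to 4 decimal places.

Under noisy-OR, P(flood warning | causes) = 1 − (1−0.045)·∏(1−qᵢ) over the active causes.
P(flood warning | dam release) = 0.83765×0.9 + 0.933437×0.1 = 0.753885 + 0.093344 = 0.847229
The heavy upstream rainfall-present share is 0.933437×0.1 = 0.093344.
P(heavy upstream rainfall | flood warning, dam release) = 0.093344 / 0.847229 ≈ 0.1102

P(heavy upstream rainfall | flood warning, dam release) ≈ 0.1102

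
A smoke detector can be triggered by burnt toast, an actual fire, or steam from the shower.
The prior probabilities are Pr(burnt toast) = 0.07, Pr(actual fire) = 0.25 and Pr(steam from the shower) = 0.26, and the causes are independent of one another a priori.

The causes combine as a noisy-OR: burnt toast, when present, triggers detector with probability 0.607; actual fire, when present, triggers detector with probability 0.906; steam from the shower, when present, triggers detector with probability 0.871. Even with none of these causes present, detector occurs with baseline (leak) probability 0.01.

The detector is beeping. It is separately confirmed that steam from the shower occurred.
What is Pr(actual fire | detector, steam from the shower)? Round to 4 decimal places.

Pr(actual fire | detector, steam from the shower) ≈ 0.2729

Under noisy-OR, P(detector | causes) = 1 − (1−0.01)·∏(1−qᵢ) over the active causes.
For the numerator, keep only actual fire=true terms: 0.229709 + 0.017417 = 0.247126
Denominator P(detector | steam from the shower): 0.87229×0.93×0.75 + 0.987995×0.93×0.25 + 0.94981×0.07×0.75 + 0.995282×0.07×0.25 = 0.905413
P(actual fire | detector, steam from the shower) = 0.247126/0.905413 ≈ 0.2729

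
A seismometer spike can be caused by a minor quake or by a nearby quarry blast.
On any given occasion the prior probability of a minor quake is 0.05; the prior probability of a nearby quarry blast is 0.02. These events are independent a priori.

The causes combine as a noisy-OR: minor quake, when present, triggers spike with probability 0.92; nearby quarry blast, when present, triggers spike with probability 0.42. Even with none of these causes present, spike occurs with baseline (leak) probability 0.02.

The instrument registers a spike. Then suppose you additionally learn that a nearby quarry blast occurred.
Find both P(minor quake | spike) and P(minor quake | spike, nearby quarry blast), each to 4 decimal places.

P(minor quake | spike) ≈ 0.6323; P(minor quake | spike, nearby quarry blast) ≈ 0.1043

Under noisy-OR, P(spike | causes) = 1 − (1−0.02)·∏(1−qᵢ) over the active causes.
Numerator (weight on configurations with minor quake): 0.045158 + 0.000955 = 0.046113
Denominator P(spike): 0.02*0.95*0.98 + 0.4316*0.95*0.02 + 0.9216*0.05*0.98 + 0.954528*0.05*0.02 = 0.072933
Posterior = 0.046113 / 0.072933 ≈ 0.6323

With the extra evidence:
Enumerate both values of minor quake and weight by the priors:
  P(spike | nearby quarry blast) = 0.4316×0.95 + 0.954528×0.05
        = 0.410020 + 0.047726 = 0.457746
Configurations with minor quake contribute 0.047726, so
  P(minor quake | spike, nearby quarry blast) = 0.047726 / 0.457746 ≈ 0.1043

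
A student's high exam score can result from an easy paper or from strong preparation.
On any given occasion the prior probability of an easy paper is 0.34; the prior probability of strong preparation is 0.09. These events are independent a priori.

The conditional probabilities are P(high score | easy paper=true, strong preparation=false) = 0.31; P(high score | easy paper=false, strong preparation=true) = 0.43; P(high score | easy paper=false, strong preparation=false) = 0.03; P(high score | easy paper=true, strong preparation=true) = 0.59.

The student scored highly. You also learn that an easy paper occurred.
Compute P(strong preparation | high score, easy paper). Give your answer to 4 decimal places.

Weight on strong preparation=true, given the evidence: 0.59*0.09 = 0.053100
Denominator P(high score | easy paper): 0.31*0.91 + 0.59*0.09 = 0.335200
P(strong preparation | high score, easy paper) = 0.053100/0.335200 ≈ 0.1584

P(strong preparation | high score, easy paper) ≈ 0.1584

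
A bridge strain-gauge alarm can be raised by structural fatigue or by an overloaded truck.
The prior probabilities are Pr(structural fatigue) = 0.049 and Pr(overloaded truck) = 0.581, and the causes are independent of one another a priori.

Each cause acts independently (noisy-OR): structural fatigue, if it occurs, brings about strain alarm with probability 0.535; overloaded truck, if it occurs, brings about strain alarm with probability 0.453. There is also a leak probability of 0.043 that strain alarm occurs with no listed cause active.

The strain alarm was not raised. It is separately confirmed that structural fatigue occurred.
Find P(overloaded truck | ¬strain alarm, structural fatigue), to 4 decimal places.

Under noisy-OR, P(strain alarm | causes) = 1 − (1−0.043)·∏(1−qᵢ) over the active causes.
Sum P(¬strain alarm|·) weighted by the priors over both values of overloaded truck:
  P(¬strain alarm | structural fatigue) = 0.445005*0.419 + 0.243418*0.581
        = 0.186457 + 0.141426 = 0.327883
Configurations with overloaded truck contribute 0.141426, so
  P(overloaded truck | ¬strain alarm, structural fatigue) = 0.141426 / 0.327883 ≈ 0.4313

P(overloaded truck | ¬strain alarm, structural fatigue) ≈ 0.4313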